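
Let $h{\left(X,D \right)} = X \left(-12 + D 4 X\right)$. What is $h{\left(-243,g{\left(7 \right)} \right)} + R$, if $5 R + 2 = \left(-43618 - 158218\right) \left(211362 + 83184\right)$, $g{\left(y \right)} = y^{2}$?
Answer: $- \frac{59392103858}{5} \approx -1.1878 \cdot 10^{10}$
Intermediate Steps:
$R = - \frac{59449986458}{5}$ ($R = - \frac{2}{5} + \frac{\left(-43618 - 158218\right) \left(211362 + 83184\right)}{5} = - \frac{2}{5} + \frac{\left(-201836\right) 294546}{5} = - \frac{2}{5} + \frac{1}{5} \left(-59449986456\right) = - \frac{2}{5} - \frac{59449986456}{5} = - \frac{59449986458}{5} \approx -1.189 \cdot 10^{10}$)
$h{\left(X,D \right)} = X \left(-12 + 4 D X\right)$
$h{\left(-243,g{\left(7 \right)} \right)} + R = 4 \left(-243\right) \left(-3 + 7^{2} \left(-243\right)\right) - \frac{59449986458}{5} = 4 \left(-243\right) \left(-3 + 49 \left(-243\right)\right) - \frac{59449986458}{5} = 4 \left(-243\right) \left(-3 - 11907\right) - \frac{59449986458}{5} = 4 \left(-243\right) \left(-11910\right) - \frac{59449986458}{5} = 11576520 - \frac{59449986458}{5} = - \frac{59392103858}{5}$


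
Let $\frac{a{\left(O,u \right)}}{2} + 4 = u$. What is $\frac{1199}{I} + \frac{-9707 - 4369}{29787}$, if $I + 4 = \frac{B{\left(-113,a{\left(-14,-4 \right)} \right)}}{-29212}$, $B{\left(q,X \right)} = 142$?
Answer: $- \frac{174157004366}{580796855} \approx -299.86$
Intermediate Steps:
$a{\left(O,u \right)} = -8 + 2 u$
$I = - \frac{58495}{14606}$ ($I = -4 + \frac{142}{-29212} = -4 + 142 \left(- \frac{1}{29212}\right) = -4 - \frac{71}{14606} = - \frac{58495}{14606} \approx -4.0049$)
$\frac{1199}{I} + \frac{-9707 - 4369}{29787} = \frac{1199}{- \frac{58495}{14606}} + \frac{-9707 - 4369}{29787} = 1199 \left(- \frac{14606}{58495}\right) + \left(-9707 - 4369\right) \frac{1}{29787} = - \frac{17512594}{58495} - \frac{4692}{9929} = - \frac{174157004366}{580796855}$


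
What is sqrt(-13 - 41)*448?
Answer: 1344*I*sqrt(6) ≈ 3292.1*I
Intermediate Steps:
sqrt(-13 - 41)*448 = sqrt(-54)*448 = (3*I*sqrt(6))*448 = 1344*I*sqrt(6)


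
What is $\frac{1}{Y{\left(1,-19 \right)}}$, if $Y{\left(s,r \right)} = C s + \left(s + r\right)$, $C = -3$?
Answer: $- \frac{1}{21} \approx -0.047619$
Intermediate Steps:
$Y{\left(s,r \right)} = r - 2 s$ ($Y{\left(s,r \right)} = - 3 s + \left(s + r\right) = - 3 s + \left(r + s\right) = r - 2 s$)
$\frac{1}{Y{\left(1,-19 \right)}} = \frac{1}{-19 - 2} = \frac{1}{-21} = - \frac{1}{21}$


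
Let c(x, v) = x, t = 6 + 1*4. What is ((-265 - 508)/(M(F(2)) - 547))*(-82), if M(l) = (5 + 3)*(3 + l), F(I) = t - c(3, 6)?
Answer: -63386/467 ≈ -135.73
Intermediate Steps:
t = 10 (t = 6 + 4 = 10)
F(I) = 7 (F(I) = 10 - 1*3 = 10 - 3 = 7)
M(l) = 24 + 8*l (M(l) = 8*(3 + l) = 24 + 8*l)
((-265 - 508)/(M(F(2)) - 547))*(-82) = ((-265 - 508)/((24 + 8*7) - 547))*(-82) = -773/((24 + 56) - 547)*(-82) = -773/(80 - 547)*(-82) = -773/(-467)*(-82) = -773*(-1/467)*(-82) = (773/467)*(-82) = -63386/467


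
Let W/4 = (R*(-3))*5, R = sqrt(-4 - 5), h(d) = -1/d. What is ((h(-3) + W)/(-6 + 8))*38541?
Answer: 12847/2 - 3468690*I ≈ 6423.5 - 3.4687e+6*I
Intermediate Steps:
R = 3*I (R = sqrt(-9) = 3*I ≈ 3.0*I)
W = -180*I (W = 4*(((3*I)*(-3))*5) = 4*(-9*I*5) = 4*(-45*I) = -180*I ≈ -180.0*I)
((h(-3) + W)/(-6 + 8))*38541 = ((-1/(-3) - 180*I)/(-6 + 8))*38541 = ((-1*(-1/3) - 180*I)/2)*38541 = ((1/3 - 180*I)*(1/2))*38541 = (1/6 - 90*I)*38541 = 12847/2 - 3468690*I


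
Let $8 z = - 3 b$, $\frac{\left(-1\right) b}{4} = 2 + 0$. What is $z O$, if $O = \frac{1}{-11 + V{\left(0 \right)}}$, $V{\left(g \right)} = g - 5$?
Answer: $- \frac{3}{16} \approx -0.1875$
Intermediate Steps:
$V{\left(g \right)} = -5 + g$
$b = -8$ ($b = - 4 \left(2 + 0\right) = \left(-4\right) 2 = -8$)
$O = - \frac{1}{16}$ ($O = \frac{1}{-11 + \left(-5 + 0\right)} = \frac{1}{-11 - 5} = \frac{1}{-16} = - \frac{1}{16} \approx -0.0625$)
$z = 3$ ($z = \frac{\left(-3\right) \left(-8\right)}{8} = \frac{1}{8} \cdot 24 = 3$)
$z O = 3 \left(- \frac{1}{16}\right) = - \frac{3}{16}$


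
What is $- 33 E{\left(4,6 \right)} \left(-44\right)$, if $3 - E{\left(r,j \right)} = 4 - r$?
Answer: $4356$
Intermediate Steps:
$E{\left(r,j \right)} = -1 + r$ ($E{\left(r,j \right)} = 3 - \left(4 - r\right) = 3 + \left(-4 + r\right) = -1 + r$)
$- 33 E{\left(4,6 \right)} \left(-44\right) = - 33 \left(-1 + 4\right) \left(-44\right) = \left(-33\right) 3 \left(-44\right) = \left(-99\right) \left(-44\right) = 4356$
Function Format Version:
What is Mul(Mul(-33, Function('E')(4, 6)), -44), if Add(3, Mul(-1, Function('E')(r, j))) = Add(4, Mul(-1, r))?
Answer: 4356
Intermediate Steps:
Function('E')(r, j) = Add(-1, r) (Function('E')(r, j) = Add(3, Mul(-1, Add(4, Mul(-1, r)))) = Add(3, Add(-4, r)) = Add(-1, r))
Mul(Mul(-33, Function('E')(4, 6)), -44) = Mul(Mul(-33, Add(-1, 4)), -44) = Mul(Mul(-33, 3), -44) = Mul(-99, -44) = 4356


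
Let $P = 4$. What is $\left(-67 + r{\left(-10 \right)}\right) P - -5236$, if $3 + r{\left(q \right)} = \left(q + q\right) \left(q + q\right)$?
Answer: $6556$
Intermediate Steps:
$r{\left(q \right)} = -3 + 4 q^{2}$ ($r{\left(q \right)} = -3 + \left(q + q\right) \left(q + q\right) = -3 + 2 q 2 q = -3 + 4 q^{2}$)
$\left(-67 + r{\left(-10 \right)}\right) P - -5236 = \left(-67 - \left(3 - 4 \left(-10\right)^{2}\right)\right) 4 - -5236 = \left(-67 + \left(-3 + 4 \cdot 100\right)\right) 4 + 5236 = \left(-67 + \left(-3 + 400\right)\right) 4 + 5236 = \left(-67 + 397\right) 4 + 5236 = 330 \cdot 4 + 5236 = 1320 + 5236 = 6556$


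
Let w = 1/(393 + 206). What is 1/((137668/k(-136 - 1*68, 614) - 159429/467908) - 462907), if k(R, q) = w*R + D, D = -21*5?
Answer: -29524526892/13705705388973371 ≈ -2.1542e-6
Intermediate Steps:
w = 1/599 ≈ 0.0016694
D = -105
k(R, q) = -105 + R/599 (k(R, q) = R/599 - 105 = -105 + R/599)
1/((137668/k(-136 - 1*68, 614) - 159429/467908) - 462907) = 1/((137668/(-105 + (-136 - 1*68)/599) - 159429/467908) - 462907) = 1/((137668/(-105 + (-136 - 68)/599) - 159429*1/467908) - 462907) = 1/((137668/(-105 + (1/599)*(-204)) - 159429/467908) - 462907) = 1/((137668/(-105 - 204/599) - 159429/467908) - 462907) = 1/((137668/(-63099/599) - 159429/467908) - 462907) = 1/((137668*(-599/63099) - 159429/467908) - 462907) = 1/((-82463132/63099 - 159429/467908) - 462907) = 1/(-38595218978327/29524526892 - 462907) = 1/(-13705705388973371/29524526892) = -29524526892/13705705388973371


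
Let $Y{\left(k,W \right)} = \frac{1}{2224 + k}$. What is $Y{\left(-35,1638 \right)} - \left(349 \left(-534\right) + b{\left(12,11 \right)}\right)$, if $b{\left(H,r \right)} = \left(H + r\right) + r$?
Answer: $\frac{407880749}{2189} \approx 1.8633 \cdot 10^{5}$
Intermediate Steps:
$b{\left(H,r \right)} = H + 2 r$
$Y{\left(-35,1638 \right)} - \left(349 \left(-534\right) + b{\left(12,11 \right)}\right) = \frac{1}{2224 - 35} - \left(349 \left(-534\right) + \left(12 + 2 \cdot 11\right)\right) = \frac{1}{2189} - \left(-186366 + \left(12 + 22\right)\right) = \frac{1}{2189} - \left(-186366 + 34\right) = \frac{1}{2189} - -186332 = \frac{1}{2189} + 186332 = \frac{407880749}{2189}$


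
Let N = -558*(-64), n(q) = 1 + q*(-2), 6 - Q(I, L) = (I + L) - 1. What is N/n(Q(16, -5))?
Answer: 3968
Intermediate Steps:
Q(I, L) = 7 - I - L (Q(I, L) = 6 - ((I + L) - 1) = 6 - (-1 + I + L) = 6 + (1 - I - L) = 7 - I - L)
n(q) = 1 - 2*q
N = 35712
N/n(Q(16, -5)) = 35712/(1 - 2*(7 - 1*16 - 1*(-5))) = 35712/(1 - 2*(7 - 16 + 5)) = 35712/(1 - 2*(-4)) = 35712/(1 + 8) = 35712/9 = 35712*(⅑) = 3968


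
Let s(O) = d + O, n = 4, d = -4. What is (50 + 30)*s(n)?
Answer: 0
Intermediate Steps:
s(O) = -4 + O
(50 + 30)*s(n) = (50 + 30)*(-4 + 4) = 80*0 = 0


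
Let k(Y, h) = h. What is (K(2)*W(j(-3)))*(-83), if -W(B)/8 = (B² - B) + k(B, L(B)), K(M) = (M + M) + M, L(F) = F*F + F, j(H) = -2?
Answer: 31872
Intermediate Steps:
L(F) = F + F² (L(F) = F² + F = F + F²)
K(M) = 3*M (K(M) = 2*M + M = 3*M)
W(B) = -8*B² + 8*B - 8*B*(1 + B) (W(B) = -8*((B² - B) + B*(1 + B)) = -8*(B² - B + B*(1 + B)) = -8*B² + 8*B - 8*B*(1 + B))
(K(2)*W(j(-3)))*(-83) = ((3*2)*(-16*(-2)²))*(-83) = (6*(-16*4))*(-83) = (6*(-64))*(-83) = -384*(-83) = 31872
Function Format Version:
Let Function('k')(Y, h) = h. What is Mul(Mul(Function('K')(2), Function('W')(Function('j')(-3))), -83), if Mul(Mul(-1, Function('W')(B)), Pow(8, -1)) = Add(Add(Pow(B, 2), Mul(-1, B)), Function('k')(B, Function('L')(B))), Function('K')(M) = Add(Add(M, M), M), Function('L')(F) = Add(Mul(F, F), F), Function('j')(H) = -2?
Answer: 31872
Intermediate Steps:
Function('L')(F) = Add(F, Pow(F, 2)) (Function('L')(F) = Add(Pow(F, 2), F) = Add(F, Pow(F, 2)))
Function('K')(M) = Mul(3, M) (Function('K')(M) = Add(Mul(2, M), M) = Mul(3, M))
Function('W')(B) = Add(Mul(-8, Pow(B, 2)), Mul(8, B), Mul(-8, B, Add(1, B))) (Function('W')(B) = Mul(-8, Add(Add(Pow(B, 2), Mul(-1, B)), Mul(B, Add(1, B)))) = Mul(-8, Add(Pow(B, 2), Mul(-1, B), Mul(B, Add(1, B)))) = Add(Mul(-8, Pow(B, 2)), Mul(8, B), Mul(-8, B, Add(1, B))))
Mul(Mul(Function('K')(2), Function('W')(Function('j')(-3))), -83) = Mul(Mul(Mul(3, 2), Mul(-16, Pow(-2, 2))), -83) = Mul(Mul(6, Mul(-16, 4)), -83) = Mul(Mul(6, -64), -83) = Mul(-384, -83) = 31872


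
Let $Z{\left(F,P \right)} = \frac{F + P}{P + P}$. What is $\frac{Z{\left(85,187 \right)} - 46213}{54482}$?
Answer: $- \frac{508335}{599302} \approx -0.84821$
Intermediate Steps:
$Z{\left(F,P \right)} = \frac{F + P}{2 P}$
$\frac{Z{\left(85,187 \right)} - 46213}{54482} = \frac{\frac{85 + 187}{2 \cdot 187} - 46213}{54482} = \left(\frac{1}{2} \cdot \frac{1}{187} \cdot 272 - 46213\right) \frac{1}{54482} = \left(\frac{8}{11} - 46213\right) \frac{1}{54482} = \left(- \frac{508335}{11}\right) \frac{1}{54482} = - \frac{508335}{599302}$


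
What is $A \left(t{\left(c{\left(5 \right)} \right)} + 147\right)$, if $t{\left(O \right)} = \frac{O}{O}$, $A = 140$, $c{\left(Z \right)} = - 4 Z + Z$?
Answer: $20720$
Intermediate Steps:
$c{\left(Z \right)} = - 3 Z$
$t{\left(O \right)} = 1$
$A \left(t{\left(c{\left(5 \right)} \right)} + 147\right) = 140 \left(1 + 147\right) = 140 \cdot 148 = 20720$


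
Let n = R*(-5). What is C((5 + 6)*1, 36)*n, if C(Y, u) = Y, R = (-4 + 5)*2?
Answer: -110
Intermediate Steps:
R = 2 (R = 1*2 = 2)
n = -10 (n = 2*(-5) = -10)
C((5 + 6)*1, 36)*n = ((5 + 6)*1)*(-10) = (11*1)*(-10) = 11*(-10) = -110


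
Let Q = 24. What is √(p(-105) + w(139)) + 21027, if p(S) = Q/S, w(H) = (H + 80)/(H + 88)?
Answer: 21027 + √46470305/7945 ≈ 21028.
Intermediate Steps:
w(H) = (80 + H)/(88 + H)
p(S) = 24/S
√(p(-105) + w(139)) + 21027 = √(24/(-105) + (80 + 139)/(88 + 139)) + 21027 = √(24*(-1/105) + 219/227) + 21027 = √(-8/35 + (1/227)*219) + 21027 = √(-8/35 + 219/227) + 21027 = √(5849/7945) + 21027 = √46470305/7945 + 21027 = 21027 + √46470305/7945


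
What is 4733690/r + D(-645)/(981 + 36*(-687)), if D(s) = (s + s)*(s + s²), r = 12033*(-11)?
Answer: 1124015659070/49900851 ≈ 22525.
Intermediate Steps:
r = -132363
D(s) = 2*s*(s + s²) (D(s) = (2*s)*(s + s²) = 2*s*(s + s²))
4733690/r + D(-645)/(981 + 36*(-687)) = 4733690/(-132363) + (2*(-645)²*(1 - 645))/(981 + 36*(-687)) = 4733690*(-1/132363) + (2*416025*(-644))/(981 - 24732) = -4733690/132363 - 535840200/(-23751) = -4733690/132363 - 535840200*(-1/23751) = -4733690/132363 + 8505400/377 = 1124015659070/49900851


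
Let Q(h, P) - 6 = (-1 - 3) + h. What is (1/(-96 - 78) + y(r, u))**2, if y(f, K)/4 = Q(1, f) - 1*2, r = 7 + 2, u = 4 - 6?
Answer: 483025/30276 ≈ 15.954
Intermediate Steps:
Q(h, P) = 2 + h (Q(h, P) = 6 + ((-1 - 3) + h) = 6 + (-4 + h) = 2 + h)
u = -2
r = 9
y(f, K) = 4 (y(f, K) = 4*((2 + 1) - 1*2) = 4*(3 - 2) = 4*1 = 4)
(1/(-96 - 78) + y(r, u))**2 = (1/(-96 - 78) + 4)**2 = (1/(-174) + 4)**2 = (-1/174 + 4)**2 = (695/174)**2 = 483025/30276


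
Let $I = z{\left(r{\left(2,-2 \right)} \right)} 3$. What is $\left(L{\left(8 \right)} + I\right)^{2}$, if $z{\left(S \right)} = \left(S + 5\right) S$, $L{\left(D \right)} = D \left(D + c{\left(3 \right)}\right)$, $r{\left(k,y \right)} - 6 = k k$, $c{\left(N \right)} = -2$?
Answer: $248004$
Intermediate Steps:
$r{\left(k,y \right)} = 6 + k^{2}$ ($r{\left(k,y \right)} = 6 + k k = 6 + k^{2}$)
$L{\left(D \right)} = D \left(-2 + D\right)$ ($L{\left(D \right)} = D \left(D - 2\right) = D \left(-2 + D\right)$)
$z{\left(S \right)} = S \left(5 + S\right)$ ($z{\left(S \right)} = \left(5 + S\right) S = S \left(5 + S\right)$)
$I = 450$ ($I = \left(6 + 2^{2}\right) \left(5 + \left(6 + 2^{2}\right)\right) 3 = \left(6 + 4\right) \left(5 + \left(6 + 4\right)\right) 3 = 10 \left(5 + 10\right) 3 = 10 \cdot 15 \cdot 3 = 150 \cdot 3 = 450$)
$\left(L{\left(8 \right)} + I\right)^{2} = \left(8 \left(-2 + 8\right) + 450\right)^{2} = \left(8 \cdot 6 + 450\right)^{2} = \left(48 + 450\right)^{2} = 498^{2} = 248004$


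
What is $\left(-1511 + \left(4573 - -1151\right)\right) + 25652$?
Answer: $29865$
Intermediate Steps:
$\left(-1511 + \left(4573 - -1151\right)\right) + 25652 = \left(-1511 + \left(4573 + 1151\right)\right) + 25652 = \left(-1511 + 5724\right) + 25652 = 4213 + 25652 = 29865$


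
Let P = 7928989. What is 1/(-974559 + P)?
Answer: 1/6954430 ≈ 1.4379e-7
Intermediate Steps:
1/(-974559 + P) = 1/(-974559 + 7928989) = 1/6954430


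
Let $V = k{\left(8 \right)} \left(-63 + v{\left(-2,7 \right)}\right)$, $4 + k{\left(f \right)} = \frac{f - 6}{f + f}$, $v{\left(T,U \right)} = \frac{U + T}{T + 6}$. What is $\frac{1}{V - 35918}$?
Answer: $- \frac{32}{1141719} \approx -2.8028 \cdot 10^{-5}$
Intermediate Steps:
$v{\left(T,U \right)} = \frac{T + U}{6 + T}$
$k{\left(f \right)} = -4 + \frac{-6 + f}{2 f}$ ($k{\left(f \right)} = -4 + \frac{f - 6}{f + f} = -4 + \frac{-6 + f}{2 f}$)
$V = \frac{7657}{32}$ ($V = \left(- \frac{7}{2} - \frac{3}{8}\right) \left(-63 + \frac{-2 + 7}{6 - 2}\right) = \left(- \frac{7}{2} - \frac{3}{8}\right) \left(-63 + \frac{1}{4} \cdot 5\right) = - \frac{31 \left(-63 + \frac{5}{4}\right)}{8} = \left(- \frac{31}{8}\right) \left(- \frac{247}{4}\right) = \frac{7657}{32} \approx 239.28$)
$\frac{1}{V - 35918} = \frac{1}{\frac{7657}{32} - 35918} = \frac{1}{- \frac{1141719}{32}} = - \frac{32}{1141719}$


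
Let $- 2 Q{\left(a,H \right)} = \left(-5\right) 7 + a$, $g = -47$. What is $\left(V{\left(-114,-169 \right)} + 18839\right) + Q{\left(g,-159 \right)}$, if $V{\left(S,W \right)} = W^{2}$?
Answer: $47441$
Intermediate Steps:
$Q{\left(a,H \right)} = \frac{35}{2} - \frac{a}{2}$ ($Q{\left(a,H \right)} = - \frac{\left(-5\right) 7 + a}{2} = - \frac{-35 + a}{2} = \frac{35}{2} - \frac{a}{2}$)
$\left(V{\left(-114,-169 \right)} + 18839\right) + Q{\left(g,-159 \right)} = \left(\left(-169\right)^{2} + 18839\right) + \left(\frac{35}{2} - - \frac{47}{2}\right) = \left(28561 + 18839\right) + \left(\frac{35}{2} + \frac{47}{2}\right) = 47400 + 41 = 47441$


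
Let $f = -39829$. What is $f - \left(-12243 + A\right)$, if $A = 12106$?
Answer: $-39692$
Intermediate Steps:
$f - \left(-12243 + A\right) = -39829 + \left(12243 - 12106\right) = -39829 + 137 = -39692$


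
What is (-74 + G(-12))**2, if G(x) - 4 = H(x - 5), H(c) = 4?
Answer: 4356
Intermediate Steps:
G(x) = 8 (G(x) = 4 + 4 = 8)
(-74 + G(-12))**2 = (-74 + 8)**2 = (-66)**2 = 4356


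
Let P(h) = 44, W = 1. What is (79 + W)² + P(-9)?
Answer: 6444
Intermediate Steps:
(79 + W)² + P(-9) = (79 + 1)² + 44 = 80² + 44 = 6400 + 44 = 6444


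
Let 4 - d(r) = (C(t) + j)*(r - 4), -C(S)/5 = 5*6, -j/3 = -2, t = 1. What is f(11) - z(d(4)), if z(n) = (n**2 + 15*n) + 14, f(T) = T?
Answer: -79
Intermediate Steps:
j = 6 (j = -3*(-2) = 6)
C(S) = -150 (C(S) = -25*6 = -5*30 = -150)
d(r) = -572 + 144*r (d(r) = 4 - (-150 + 6)*(r - 4) = 4 - (-144)*(-4 + r) = 4 - (576 - 144*r) = 4 + (-576 + 144*r) = -572 + 144*r)
z(n) = 14 + n**2 + 15*n
f(11) - z(d(4)) = 11 - (14 + (-572 + 144*4)**2 + 15*(-572 + 144*4)) = 11 - (14 + (-572 + 576)**2 + 15*(-572 + 576)) = 11 - (14 + 4**2 + 15*4) = 11 - (14 + 16 + 60) = 11 - 1*90 = 11 - 90 = -79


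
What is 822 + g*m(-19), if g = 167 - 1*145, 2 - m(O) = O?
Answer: 1284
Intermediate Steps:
m(O) = 2 - O
g = 22 (g = 167 - 145 = 22)
822 + g*m(-19) = 822 + 22*(2 - 1*(-19)) = 822 + 22*(2 + 19) = 822 + 22*21 = 822 + 462 = 1284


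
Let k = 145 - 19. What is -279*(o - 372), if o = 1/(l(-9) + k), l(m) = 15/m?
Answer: 38712087/373 ≈ 1.0379e+5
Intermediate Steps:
k = 126
o = 3/373 (o = 1/(15/(-9) + 126) = 1/(15*(-1/9) + 126) = 1/(-5/3 + 126) = 1/(373/3) = 3/373 ≈ 0.0080429)
-279*(o - 372) = -279*(3/373 - 372) = -279*(-138753/373) = 38712087/373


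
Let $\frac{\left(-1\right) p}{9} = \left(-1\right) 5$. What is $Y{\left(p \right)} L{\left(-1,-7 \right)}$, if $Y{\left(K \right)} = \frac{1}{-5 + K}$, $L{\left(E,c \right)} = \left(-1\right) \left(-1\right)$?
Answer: $\frac{1}{40} \approx 0.025$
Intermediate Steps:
$L{\left(E,c \right)} = 1$
$p = 45$ ($p = - 9 \left(\left(-1\right) 5\right) = \left(-9\right) \left(-5\right) = 45$)
$Y{\left(p \right)} L{\left(-1,-7 \right)} = \frac{1}{-5 + 45} \cdot 1 = \frac{1}{40} \cdot 1 = \frac{1}{40}$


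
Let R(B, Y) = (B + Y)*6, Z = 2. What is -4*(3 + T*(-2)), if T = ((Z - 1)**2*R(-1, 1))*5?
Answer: -12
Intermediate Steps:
R(B, Y) = 6*B + 6*Y
T = 0 (T = ((2 - 1)**2*(6*(-1) + 6*1))*5 = (1**2*(-6 + 6))*5 = (1*0)*5 = 0*5 = 0)
-4*(3 + T*(-2)) = -4*(3 + 0*(-2)) = -4*(3 + 0) = -4*3 = -12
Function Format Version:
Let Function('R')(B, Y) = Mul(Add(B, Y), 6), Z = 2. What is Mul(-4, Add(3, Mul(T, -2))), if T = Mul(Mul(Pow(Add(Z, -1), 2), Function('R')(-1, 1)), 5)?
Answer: -12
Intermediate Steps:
Function('R')(B, Y) = Add(Mul(6, B), Mul(6, Y))
T = 0 (T = Mul(Mul(Pow(Add(2, -1), 2), Add(Mul(6, -1), Mul(6, 1))), 5) = Mul(Mul(Pow(1, 2), Add(-6, 6)), 5) = Mul(Mul(1, 0), 5) = Mul(0, 5) = 0)
Mul(-4, Add(3, Mul(T, -2))) = Mul(-4, Add(3, Mul(0, -2))) = Mul(-4, Add(3, 0)) = Mul(-4, 3) = -12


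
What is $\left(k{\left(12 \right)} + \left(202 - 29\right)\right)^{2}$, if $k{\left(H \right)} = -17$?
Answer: $24336$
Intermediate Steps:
$\left(k{\left(12 \right)} + \left(202 - 29\right)\right)^{2} = \left(-17 + \left(202 - 29\right)\right)^{2} = \left(-17 + 173\right)^{2} = 156^{2} = 24336$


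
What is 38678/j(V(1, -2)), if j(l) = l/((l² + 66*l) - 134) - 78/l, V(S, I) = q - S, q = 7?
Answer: -2881511/967 ≈ -2979.8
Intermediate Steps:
V(S, I) = 7 - S
j(l) = -78/l + l/(-134 + l² + 66*l) (j(l) = l/(-134 + l² + 66*l) - 78/l = -78/l + l/(-134 + l² + 66*l))
38678/j(V(1, -2)) = 38678/(((10452 - 5148*(7 - 1*1) - 77*(7 - 1*1)²)/((7 - 1*1)*(-134 + (7 - 1*1)² + 66*(7 - 1*1))))) = 38678/(((10452 - 5148*(7 - 1) - 77*(7 - 1)²)/((7 - 1)*(-134 + (7 - 1)² + 66*(7 - 1))))) = 38678/(((10452 - 5148*6 - 77*6²)/(6*(-134 + 6² + 66*6)))) = 38678/(((10452 - 30888 - 77*36)/(6*(-134 + 36 + 396)))) = 38678/(((⅙)*(10452 - 30888 - 2772)/298)) = 38678/(((⅙)*(1/298)*(-23208))) = 38678/(-1934/149) = 38678*(-149/1934) = -2881511/967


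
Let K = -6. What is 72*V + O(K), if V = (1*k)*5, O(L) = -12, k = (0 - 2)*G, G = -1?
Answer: 708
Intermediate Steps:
k = 2 (k = (0 - 2)*(-1) = -2*(-1) = 2)
V = 10 (V = (1*2)*5 = 2*5 = 10)
72*V + O(K) = 72*10 - 12 = 720 - 12 = 708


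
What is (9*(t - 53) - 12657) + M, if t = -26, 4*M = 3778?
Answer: -24847/2 ≈ -12424.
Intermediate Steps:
M = 1889/2 (M = (¼)*3778 = 1889/2 ≈ 944.50)
(9*(t - 53) - 12657) + M = (9*(-26 - 53) - 12657) + 1889/2 = (9*(-79) - 12657) + 1889/2 = (-711 - 12657) + 1889/2 = -13368 + 1889/2 = -24847/2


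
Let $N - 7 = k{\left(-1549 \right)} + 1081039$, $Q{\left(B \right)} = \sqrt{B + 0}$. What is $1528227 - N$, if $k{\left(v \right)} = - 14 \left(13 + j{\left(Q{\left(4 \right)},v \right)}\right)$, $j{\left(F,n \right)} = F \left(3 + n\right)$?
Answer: $404075$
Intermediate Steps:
$Q{\left(B \right)} = \sqrt{B}$
$k{\left(v \right)} = -266 - 28 v$ ($k{\left(v \right)} = - 14 \left(13 + \sqrt{4} \left(3 + v\right)\right) = - 14 \left(13 + 2 \left(3 + v\right)\right) = - 14 \left(13 + \left(6 + 2 v\right)\right) = - 14 \left(19 + 2 v\right) = -266 - 28 v$)
$N = 1124152$ ($N = 7 + \left(\left(-266 - -43372\right) + 1081039\right) = 7 + \left(\left(-266 + 43372\right) + 1081039\right) = 7 + \left(43106 + 1081039\right) = 7 + 1124145 = 1124152$)
$1528227 - N = 1528227 - 1124152 = 404075$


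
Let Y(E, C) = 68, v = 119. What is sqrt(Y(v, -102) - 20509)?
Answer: I*sqrt(20441) ≈ 142.97*I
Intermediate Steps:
sqrt(Y(v, -102) - 20509) = sqrt(68 - 20509) = sqrt(-20441) = I*sqrt(20441)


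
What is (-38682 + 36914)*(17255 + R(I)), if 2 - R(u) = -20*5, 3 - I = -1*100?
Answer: -30687176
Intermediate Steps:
I = 103 (I = 3 - (-1)*100 = 3 - 1*(-100) = 3 + 100 = 103)
R(u) = 102 (R(u) = 2 - (-20)*5 = 2 - 1*(-100) = 2 + 100 = 102)
(-38682 + 36914)*(17255 + R(I)) = (-38682 + 36914)*(17255 + 102) = -1768*17357 = -30687176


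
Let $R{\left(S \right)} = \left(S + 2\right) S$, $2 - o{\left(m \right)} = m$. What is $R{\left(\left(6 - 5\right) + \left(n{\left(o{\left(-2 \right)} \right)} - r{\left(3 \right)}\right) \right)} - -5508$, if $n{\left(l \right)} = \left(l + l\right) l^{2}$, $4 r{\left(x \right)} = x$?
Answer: $\frac{355401}{16} \approx 22213.0$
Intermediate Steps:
$o{\left(m \right)} = 2 - m$
$r{\left(x \right)} = \frac{x}{4}$
$n{\left(l \right)} = 2 l^{3}$ ($n{\left(l \right)} = 2 l l^{2} = 2 l^{3}$)
$R{\left(S \right)} = S \left(2 + S\right)$ ($R{\left(S \right)} = \left(2 + S\right) S = S \left(2 + S\right)$)
$R{\left(\left(6 - 5\right) + \left(n{\left(o{\left(-2 \right)} \right)} - r{\left(3 \right)}\right) \right)} - -5508 = \left(\left(6 - 5\right) + \left(2 \left(2 - -2\right)^{3} - \frac{1}{4} \cdot 3\right)\right) \left(2 + \left(\left(6 - 5\right) + \left(2 \left(2 - -2\right)^{3} - \frac{1}{4} \cdot 3\right)\right)\right) - -5508 = \left(1 + \left(2 \left(2 + 2\right)^{3} - \frac{3}{4}\right)\right) \left(2 + \left(1 + \left(2 \left(2 + 2\right)^{3} - \frac{3}{4}\right)\right)\right) + 5508 = \left(1 - \left(\frac{3}{4} - 2 \cdot 4^{3}\right)\right) \left(2 + \left(1 - \left(\frac{3}{4} - 2 \cdot 4^{3}\right)\right)\right) + 5508 = \left(1 + \left(2 \cdot 64 - \frac{3}{4}\right)\right) \left(2 + \left(1 + \left(2 \cdot 64 - \frac{3}{4}\right)\right)\right) + 5508 = \left(1 + \left(128 - \frac{3}{4}\right)\right) \left(2 + \left(1 + \left(128 - \frac{3}{4}\right)\right)\right) + 5508 = \left(1 + \frac{509}{4}\right) \left(2 + \left(1 + \frac{509}{4}\right)\right) + 5508 = \frac{513 \left(2 + \frac{513}{4}\right)}{4} + 5508 = \frac{513}{4} \cdot \frac{521}{4} + 5508 = \frac{267273}{16} + 5508 = \frac{355401}{16}$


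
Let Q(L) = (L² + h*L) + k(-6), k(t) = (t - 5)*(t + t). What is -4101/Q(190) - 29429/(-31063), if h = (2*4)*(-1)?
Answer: 894150085/1078258856 ≈ 0.82925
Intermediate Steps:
k(t) = 2*t*(-5 + t) (k(t) = (-5 + t)*(2*t) = 2*t*(-5 + t))
h = -8 (h = 8*(-1) = -8)
Q(L) = 132 + L² - 8*L (Q(L) = (L² - 8*L) + 2*(-6)*(-5 - 6) = (L² - 8*L) + 2*(-6)*(-11) = (L² - 8*L) + 132 = 132 + L² - 8*L)
-4101/Q(190) - 29429/(-31063) = -4101/(132 + 190² - 8*190) - 29429/(-31063) = -4101/(132 + 36100 - 1520) - 29429*(-1/31063) = -4101/34712 + 29429/31063 = 894150085/1078258856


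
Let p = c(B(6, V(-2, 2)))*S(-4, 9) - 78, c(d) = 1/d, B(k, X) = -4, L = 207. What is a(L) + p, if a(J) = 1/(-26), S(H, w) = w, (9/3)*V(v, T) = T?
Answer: -4175/52 ≈ -80.288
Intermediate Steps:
V(v, T) = T/3
a(J) = -1/26
p = -321/4 (p = 9/(-4) - 78 = -1/4*9 - 78 = -9/4 - 78 = -321/4 ≈ -80.250)
a(L) + p = -1/26 - 321/4 = -4175/52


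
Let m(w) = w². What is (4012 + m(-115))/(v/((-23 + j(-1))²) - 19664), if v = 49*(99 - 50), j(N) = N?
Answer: -9928512/11324063 ≈ -0.87676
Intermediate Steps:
v = 2401 (v = 49*49 = 2401)
(4012 + m(-115))/(v/((-23 + j(-1))²) - 19664) = (4012 + (-115)²)/(2401/((-23 - 1)²) - 19664) = (4012 + 13225)/(2401/((-24)²) - 19664) = 17237/(2401/576 - 19664) = 17237/(-11324063/576) = 17237*(-576/11324063) = -9928512/11324063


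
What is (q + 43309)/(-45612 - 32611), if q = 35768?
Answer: -79077/78223 ≈ -1.0109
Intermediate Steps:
(q + 43309)/(-45612 - 32611) = (35768 + 43309)/(-45612 - 32611) = 79077/(-78223) = 79077*(-1/78223) = -79077/78223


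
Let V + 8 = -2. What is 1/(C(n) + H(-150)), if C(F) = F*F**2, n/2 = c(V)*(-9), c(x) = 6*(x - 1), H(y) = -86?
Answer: 1/1676676586 ≈ 5.9642e-10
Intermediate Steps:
V = -10 (V = -8 - 2 = -10)
c(x) = -6 + 6*x (c(x) = 6*(-1 + x) = -6 + 6*x)
n = 1188 (n = 2*((-6 + 6*(-10))*(-9)) = 2*((-6 - 60)*(-9)) = 2*(-66*(-9)) = 2*594 = 1188)
C(F) = F**3
1/(C(n) + H(-150)) = 1/(1188**3 - 86) = 1/(1676676672 - 86) = 1/1676676586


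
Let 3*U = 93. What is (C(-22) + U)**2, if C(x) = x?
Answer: 81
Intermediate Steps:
U = 31 (U = (1/3)*93 = 31)
(C(-22) + U)**2 = (-22 + 31)**2 = 9**2 = 81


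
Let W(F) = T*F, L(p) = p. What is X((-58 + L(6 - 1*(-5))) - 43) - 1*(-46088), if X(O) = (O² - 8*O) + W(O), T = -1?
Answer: 54998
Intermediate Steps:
W(F) = -F
X(O) = O² - 9*O (X(O) = (O² - 8*O) - O = O² - 9*O)
X((-58 + L(6 - 1*(-5))) - 43) - 1*(-46088) = ((-58 + (6 - 1*(-5))) - 43)*(-9 + ((-58 + (6 - 1*(-5))) - 43)) - 1*(-46088) = ((-58 + (6 + 5)) - 43)*(-9 + ((-58 + (6 + 5)) - 43)) + 46088 = ((-58 + 11) - 43)*(-9 + ((-58 + 11) - 43)) + 46088 = (-47 - 43)*(-9 + (-47 - 43)) + 46088 = -90*(-9 - 90) + 46088 = -90*(-99) + 46088 = 8910 + 46088 = 54998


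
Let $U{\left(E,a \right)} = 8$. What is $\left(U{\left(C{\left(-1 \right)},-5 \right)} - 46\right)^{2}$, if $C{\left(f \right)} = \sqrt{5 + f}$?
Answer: $1444$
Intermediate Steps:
$\left(U{\left(C{\left(-1 \right)},-5 \right)} - 46\right)^{2} = \left(8 - 46\right)^{2} = \left(-38\right)^{2} = 1444$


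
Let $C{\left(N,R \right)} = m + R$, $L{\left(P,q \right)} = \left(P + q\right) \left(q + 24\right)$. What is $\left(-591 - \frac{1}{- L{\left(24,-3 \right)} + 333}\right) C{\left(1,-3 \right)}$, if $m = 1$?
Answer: $\frac{63827}{54} \approx 1182.0$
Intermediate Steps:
$L{\left(P,q \right)} = \left(24 + q\right) \left(P + q\right)$ ($L{\left(P,q \right)} = \left(P + q\right) \left(24 + q\right) = \left(24 + q\right) \left(P + q\right)$)
$C{\left(N,R \right)} = 1 + R$
$\left(-591 - \frac{1}{- L{\left(24,-3 \right)} + 333}\right) C{\left(1,-3 \right)} = \left(-591 - \frac{1}{- (\left(-3\right)^{2} + 24 \cdot 24 + 24 \left(-3\right) + 24 \left(-3\right)) + 333}\right) \left(1 - 3\right) = \left(-591 - \frac{1}{- (9 + 576 - 72 - 72) + 333}\right) \left(-2\right) = \left(-591 - \frac{1}{\left(-1\right) 441 + 333}\right) \left(-2\right) = \left(-591 - \frac{1}{-441 + 333}\right) \left(-2\right) = \left(-591 - \frac{1}{-108}\right) \left(-2\right) = \left(-591 - - \frac{1}{108}\right) \left(-2\right) = \left(-591 + \frac{1}{108}\right) \left(-2\right) = \left(- \frac{63827}{108}\right) \left(-2\right) = \frac{63827}{54}$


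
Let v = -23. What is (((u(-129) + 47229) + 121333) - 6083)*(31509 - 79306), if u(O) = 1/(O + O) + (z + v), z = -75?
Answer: -2002421713709/258 ≈ -7.7613e+9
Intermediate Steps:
u(O) = -98 + 1/(2*O) (u(O) = 1/(O + O) + (-75 - 23) = 1/(2*O) - 98 = -98 + 1/(2*O))
(((u(-129) + 47229) + 121333) - 6083)*(31509 - 79306) = ((((-98 + (½)/(-129)) + 47229) + 121333) - 6083)*(31509 - 79306) = ((((-98 + (½)*(-1/129)) + 47229) + 121333) - 6083)*(-47797) = ((((-98 - 1/258) + 47229) + 121333) - 6083)*(-47797) = (((-25285/258 + 47229) + 121333) - 6083)*(-47797) = ((12159797/258 + 121333) - 6083)*(-47797) = (43463711/258 - 6083)*(-47797) = (41894297/258)*(-47797) = -2002421713709/258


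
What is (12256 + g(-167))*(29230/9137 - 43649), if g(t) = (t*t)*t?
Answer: 1852469917413381/9137 ≈ 2.0274e+11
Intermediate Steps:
g(t) = t**3 (g(t) = t**2*t = t**3)
(12256 + g(-167))*(29230/9137 - 43649) = (12256 + (-167)**3)*(29230/9137 - 43649) = (12256 - 4657463)*(29230*(1/9137) - 43649) = -4645207*(29230/9137 - 43649) = -4645207*(-398791683/9137) = 1852469917413381/9137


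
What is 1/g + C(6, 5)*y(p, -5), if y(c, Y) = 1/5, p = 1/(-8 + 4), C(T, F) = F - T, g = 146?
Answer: -141/730 ≈ -0.19315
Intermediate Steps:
p = -¼ (p = 1/(-4) = -¼ ≈ -0.25000)
y(c, Y) = ⅕
1/g + C(6, 5)*y(p, -5) = 1/146 + (5 - 1*6)*(⅕) = 1/146 + (5 - 6)*(⅕) = 1/146 - 1*⅕ = 1/146 - ⅕ = -141/730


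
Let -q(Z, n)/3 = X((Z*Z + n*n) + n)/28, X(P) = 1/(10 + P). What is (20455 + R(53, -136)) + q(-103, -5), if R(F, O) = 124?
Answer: 6130319465/297892 ≈ 20579.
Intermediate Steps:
q(Z, n) = -3/(28*(10 + n + Z² + n²)) (q(Z, n) = -3/((10 + ((Z*Z + n*n) + n))*28) = -3/((10 + ((Z² + n²) + n))*28) = -3/((10 + (n + Z² + n²))*28) = -3/((10 + n + Z² + n²)*28) = -3/(28*(10 + n + Z² + n²)))
(20455 + R(53, -136)) + q(-103, -5) = (20455 + 124) - 3/(280 + 28*(-5) + 28*(-103)² + 28*(-5)²) = 20579 - 3/(280 - 140 + 28*10609 + 28*25) = 20579 - 3/(280 - 140 + 297052 + 700) = 20579 - 3/297892 = 6130319465/297892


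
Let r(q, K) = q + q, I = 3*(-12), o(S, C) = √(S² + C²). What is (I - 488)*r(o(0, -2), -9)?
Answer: -2096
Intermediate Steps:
o(S, C) = √(C² + S²)
I = -36
r(q, K) = 2*q
(I - 488)*r(o(0, -2), -9) = (-36 - 488)*(2*√((-2)² + 0²)) = -1048*√(4 + 0) = -1048*√4 = -1048*2 = -524*4 = -2096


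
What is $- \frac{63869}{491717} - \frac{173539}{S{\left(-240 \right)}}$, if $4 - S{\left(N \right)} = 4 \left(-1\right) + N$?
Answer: $- \frac{85347915975}{121945816} \approx -699.88$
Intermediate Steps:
$S{\left(N \right)} = 8 - N$ ($S{\left(N \right)} = 4 - \left(4 \left(-1\right) + N\right) = 4 - \left(-4 + N\right) = 8 - N$)
$- \frac{63869}{491717} - \frac{173539}{S{\left(-240 \right)}} = - \frac{63869}{491717} - \frac{173539}{8 - -240} = \left(-63869\right) \frac{1}{491717} - \frac{173539}{8 + 240} = - \frac{63869}{491717} - \frac{173539}{248} = - \frac{85347915975}{121945816}$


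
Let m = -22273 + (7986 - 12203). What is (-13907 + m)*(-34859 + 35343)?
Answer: -19552148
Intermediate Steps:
m = -26490 (m = -22273 - 4217 = -26490)
(-13907 + m)*(-34859 + 35343) = (-13907 - 26490)*(-34859 + 35343) = -40397*484 = -19552148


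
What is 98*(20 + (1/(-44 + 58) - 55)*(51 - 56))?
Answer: 28875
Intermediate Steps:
98*(20 + (1/(-44 + 58) - 55)*(51 - 56)) = 98*(20 + (1/14 - 55)*(-5)) = 98*(20 - 769/14*(-5)) = 98*(20 + 3845/14) = 98*(4125/14) = 28875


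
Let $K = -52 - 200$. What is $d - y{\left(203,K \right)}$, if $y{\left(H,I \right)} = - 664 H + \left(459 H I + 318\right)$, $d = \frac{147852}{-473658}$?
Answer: $\frac{1864245077912}{78943} \approx 2.3615 \cdot 10^{7}$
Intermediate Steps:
$d = - \frac{24642}{78943}$ ($d = 147852 \left(- \frac{1}{473658}\right) = - \frac{24642}{78943} \approx -0.31215$)
$K = -252$ ($K = -52 - 200 = -252$)
$y{\left(H,I \right)} = 318 - 664 H + 459 H I$ ($y{\left(H,I \right)} = - 664 H + \left(459 H I + 318\right) = - 664 H + \left(318 + 459 H I\right) = 318 - 664 H + 459 H I$)
$d - y{\left(203,K \right)} = - \frac{24642}{78943} - \left(318 - 134792 + 459 \cdot 203 \left(-252\right)\right) = - \frac{24642}{78943} - \left(318 - 134792 - 23480604\right) = - \frac{24642}{78943} - -23615078 = - \frac{24642}{78943} + 23615078 = \frac{1864245077912}{78943}$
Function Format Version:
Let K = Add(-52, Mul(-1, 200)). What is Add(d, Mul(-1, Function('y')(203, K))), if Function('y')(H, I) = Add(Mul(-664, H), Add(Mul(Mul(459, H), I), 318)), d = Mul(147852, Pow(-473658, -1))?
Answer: Rational(1864245077912, 78943) ≈ 2.3615e+7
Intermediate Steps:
d = Rational(-24642, 78943) (d = Mul(147852, Rational(-1, 473658)) = Rational(-24642, 78943) ≈ -0.31215)
K = -252 (K = Add(-52, -200) = -252)
Function('y')(H, I) = Add(318, Mul(-664, H), Mul(459, H, I)) (Function('y')(H, I) = Add(Mul(-664, H), Add(Mul(459, H, I), 318)) = Add(Mul(-664, H), Add(318, Mul(459, H, I))) = Add(318, Mul(-664, H), Mul(459, H, I)))
Add(d, Mul(-1, Function('y')(203, K))) = Add(Rational(-24642, 78943), Mul(-1, Add(318, Mul(-664, 203), Mul(459, 203, -252)))) = Add(Rational(-24642, 78943), Mul(-1, Add(318, -134792, -23480604))) = Add(Rational(-24642, 78943), Mul(-1, -23615078)) = Add(Rational(-24642, 78943), 23615078) = Rational(1864245077912, 78943)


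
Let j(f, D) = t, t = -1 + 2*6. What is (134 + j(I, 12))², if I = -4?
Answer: 21025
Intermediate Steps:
t = 11 (t = -1 + 12 = 11)
j(f, D) = 11
(134 + j(I, 12))² = (134 + 11)² = 145² = 21025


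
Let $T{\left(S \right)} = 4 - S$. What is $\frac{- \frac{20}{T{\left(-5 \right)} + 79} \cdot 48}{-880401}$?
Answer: $\frac{40}{3228137} \approx 1.2391 \cdot 10^{-5}$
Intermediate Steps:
$\frac{- \frac{20}{T{\left(-5 \right)} + 79} \cdot 48}{-880401} = \frac{- \frac{20}{\left(4 - -5\right) + 79} \cdot 48}{-880401} = - \frac{20}{\left(4 + 5\right) + 79} \cdot 48 \left(- \frac{1}{880401}\right) = - \frac{20}{9 + 79} \cdot 48 \left(- \frac{1}{880401}\right) = - \frac{20}{88} \cdot 48 \left(- \frac{1}{880401}\right) = \left(-20\right) \frac{1}{88} \cdot 48 \left(- \frac{1}{880401}\right) = \left(- \frac{5}{22}\right) 48 \left(- \frac{1}{880401}\right) = \left(- \frac{120}{11}\right) \left(- \frac{1}{880401}\right) = \frac{40}{3228137}$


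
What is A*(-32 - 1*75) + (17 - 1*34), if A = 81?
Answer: -8684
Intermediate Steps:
A*(-32 - 1*75) + (17 - 1*34) = 81*(-32 - 1*75) + (17 - 1*34) = 81*(-32 - 75) + (17 - 34) = 81*(-107) - 17 = -8667 - 17 = -8684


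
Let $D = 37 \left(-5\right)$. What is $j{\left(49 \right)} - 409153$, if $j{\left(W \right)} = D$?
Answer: $-409338$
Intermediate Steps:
$D = -185$
$j{\left(W \right)} = -185$
$j{\left(49 \right)} - 409153 = -185 - 409153 = -409338$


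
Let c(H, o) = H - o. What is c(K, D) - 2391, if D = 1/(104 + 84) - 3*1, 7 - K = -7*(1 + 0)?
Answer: -446313/188 ≈ -2374.0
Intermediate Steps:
K = 14 (K = 7 - (-7)*(1 + 0) = 7 - (-7) = 7 - 1*(-7) = 7 + 7 = 14)
D = -563/188 (D = 1/188 - 3 = -563/188 ≈ -2.9947)
c(K, D) - 2391 = (14 - 1*(-563/188)) - 2391 = (14 + 563/188) - 2391 = 3195/188 - 2391 = -446313/188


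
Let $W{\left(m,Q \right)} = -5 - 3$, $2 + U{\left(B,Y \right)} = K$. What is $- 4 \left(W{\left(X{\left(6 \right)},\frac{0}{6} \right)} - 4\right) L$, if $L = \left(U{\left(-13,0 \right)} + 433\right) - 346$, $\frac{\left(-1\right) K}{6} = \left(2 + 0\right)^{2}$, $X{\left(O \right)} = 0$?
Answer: $2928$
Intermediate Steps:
$K = -24$ ($K = - 6 \left(2 + 0\right)^{2} = - 6 \cdot 2^{2} = \left(-6\right) 4 = -24$)
$U{\left(B,Y \right)} = -26$ ($U{\left(B,Y \right)} = -2 - 24 = -26$)
$W{\left(m,Q \right)} = -8$
$L = 61$ ($L = \left(-26 + 433\right) - 346 = 407 - 346 = 61$)
$- 4 \left(W{\left(X{\left(6 \right)},\frac{0}{6} \right)} - 4\right) L = - 4 \left(-8 - 4\right) 61 = \left(-4\right) \left(-12\right) 61 = 48 \cdot 61 = 2928$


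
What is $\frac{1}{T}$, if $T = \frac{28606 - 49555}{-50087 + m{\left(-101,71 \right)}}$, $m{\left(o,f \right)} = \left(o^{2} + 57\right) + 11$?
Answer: $\frac{39818}{20949} \approx 1.9007$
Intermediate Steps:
$m{\left(o,f \right)} = 68 + o^{2}$ ($m{\left(o,f \right)} = \left(57 + o^{2}\right) + 11 = 68 + o^{2}$)
$T = \frac{20949}{39818}$ ($T = \frac{28606 - 49555}{-50087 + \left(68 + \left(-101\right)^{2}\right)} = - \frac{20949}{-50087 + \left(68 + 10201\right)} = - \frac{20949}{-50087 + 10269} = - \frac{20949}{-39818} = \left(-20949\right) \left(- \frac{1}{39818}\right) = \frac{20949}{39818} \approx 0.52612$)
$\frac{1}{T} = \frac{1}{\frac{20949}{39818}} = \frac{39818}{20949}$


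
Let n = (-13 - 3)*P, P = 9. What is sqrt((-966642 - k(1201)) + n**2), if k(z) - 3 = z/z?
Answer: I*sqrt(945910) ≈ 972.58*I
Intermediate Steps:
k(z) = 4 (k(z) = 3 + z/z = 3 + 1 = 4)
n = -144 (n = (-13 - 3)*9 = -16*9 = -144)
sqrt((-966642 - k(1201)) + n**2) = sqrt((-966642 - 1*4) + (-144)**2) = sqrt((-966642 - 4) + 20736) = sqrt(-966646 + 20736) = sqrt(-945910) = I*sqrt(945910)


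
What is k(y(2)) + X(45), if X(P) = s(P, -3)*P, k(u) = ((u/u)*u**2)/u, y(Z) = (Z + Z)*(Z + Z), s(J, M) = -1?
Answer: -29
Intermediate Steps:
y(Z) = 4*Z**2 (y(Z) = (2*Z)*(2*Z) = 4*Z**2)
k(u) = u (k(u) = (1*u**2)/u = u**2/u = u)
X(P) = -P
k(y(2)) + X(45) = 4*2**2 - 1*45 = 4*4 - 45 = 16 - 45 = -29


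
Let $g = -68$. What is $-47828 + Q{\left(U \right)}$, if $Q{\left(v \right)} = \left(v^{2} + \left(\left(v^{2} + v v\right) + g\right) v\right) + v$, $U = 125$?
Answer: $3865672$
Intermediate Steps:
$Q{\left(v \right)} = v + v^{2} + v \left(-68 + 2 v^{2}\right)$ ($Q{\left(v \right)} = \left(v^{2} + \left(\left(v^{2} + v v\right) - 68\right) v\right) + v = \left(v^{2} + \left(\left(v^{2} + v^{2}\right) - 68\right) v\right) + v = \left(v^{2} + \left(2 v^{2} - 68\right) v\right) + v = \left(v^{2} + \left(-68 + 2 v^{2}\right) v\right) + v = \left(v^{2} + v \left(-68 + 2 v^{2}\right)\right) + v = v + v^{2} + v \left(-68 + 2 v^{2}\right)$)
$-47828 + Q{\left(U \right)} = -47828 + 125 \left(-67 + 125 + 2 \cdot 125^{2}\right) = -47828 + 125 \left(-67 + 125 + 2 \cdot 15625\right) = -47828 + 125 \left(-67 + 125 + 31250\right) = -47828 + 125 \cdot 31308 = -47828 + 3913500 = 3865672$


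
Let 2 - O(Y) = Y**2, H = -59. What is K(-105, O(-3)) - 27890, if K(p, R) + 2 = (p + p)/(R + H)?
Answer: -306777/11 ≈ -27889.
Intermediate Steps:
O(Y) = 2 - Y**2
K(p, R) = -2 + 2*p/(-59 + R) (K(p, R) = -2 + (p + p)/(R - 59) = -2 + (2*p)/(-59 + R) = -2 + 2*p/(-59 + R))
K(-105, O(-3)) - 27890 = 2*(59 - 105 - (2 - 1*(-3)**2))/(-59 + (2 - 1*(-3)**2)) - 27890 = 2*(59 - 105 - (2 - 1*9))/(-59 + (2 - 1*9)) - 27890 = 2*(59 - 105 - (2 - 9))/(-59 + (2 - 9)) - 27890 = 2*(59 - 105 - 1*(-7))/(-59 - 7) - 27890 = 2*(59 - 105 + 7)/(-66) - 27890 = 2*(-1/66)*(-39) - 27890 = 13/11 - 27890 = -306777/11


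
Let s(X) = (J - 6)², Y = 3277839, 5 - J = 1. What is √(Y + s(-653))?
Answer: √3277843 ≈ 1810.5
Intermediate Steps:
J = 4 (J = 5 - 1*1 = 5 - 1 = 4)
s(X) = 4 (s(X) = (4 - 6)² = (-2)² = 4)
√(Y + s(-653)) = √(3277839 + 4) = √3277843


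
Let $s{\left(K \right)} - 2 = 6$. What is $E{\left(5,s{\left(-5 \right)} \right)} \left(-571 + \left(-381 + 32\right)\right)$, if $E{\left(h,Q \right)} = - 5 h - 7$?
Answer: $29440$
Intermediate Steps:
$s{\left(K \right)} = 8$ ($s{\left(K \right)} = 2 + 6 = 8$)
$E{\left(h,Q \right)} = -7 - 5 h$
$E{\left(5,s{\left(-5 \right)} \right)} \left(-571 + \left(-381 + 32\right)\right) = \left(-7 - 25\right) \left(-571 + \left(-381 + 32\right)\right) = \left(-7 - 25\right) \left(-571 - 349\right) = \left(-32\right) \left(-920\right) = 29440$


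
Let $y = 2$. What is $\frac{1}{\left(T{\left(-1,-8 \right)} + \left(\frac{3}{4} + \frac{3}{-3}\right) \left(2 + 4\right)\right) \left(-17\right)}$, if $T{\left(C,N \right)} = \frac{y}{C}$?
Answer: $\frac{2}{119} \approx 0.016807$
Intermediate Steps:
$T{\left(C,N \right)} = \frac{2}{C}$
$\frac{1}{\left(T{\left(-1,-8 \right)} + \left(\frac{3}{4} + \frac{3}{-3}\right) \left(2 + 4\right)\right) \left(-17\right)} = \frac{1}{\left(\frac{2}{-1} + \left(\frac{3}{4} + \frac{3}{-3}\right) \left(2 + 4\right)\right) \left(-17\right)} = \frac{1}{\left(2 \left(-1\right) + \left(3 \cdot \frac{1}{4} + 3 \left(- \frac{1}{3}\right)\right) 6\right) \left(-17\right)} = \frac{1}{\left(-2 + \left(\frac{3}{4} - 1\right) 6\right) \left(-17\right)} = \frac{1}{\left(-2 - \frac{3}{2}\right) \left(-17\right)} = \frac{1}{\left(- \frac{7}{2}\right) \left(-17\right)} = \frac{1}{\frac{119}{2}} = \frac{2}{119}$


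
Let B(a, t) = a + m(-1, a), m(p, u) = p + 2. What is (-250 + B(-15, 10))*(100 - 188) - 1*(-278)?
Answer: 23510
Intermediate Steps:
m(p, u) = 2 + p
B(a, t) = 1 + a (B(a, t) = a + (2 - 1) = a + 1 = 1 + a)
(-250 + B(-15, 10))*(100 - 188) - 1*(-278) = (-250 + (1 - 15))*(100 - 188) - 1*(-278) = (-250 - 14)*(-88) + 278 = -264*(-88) + 278 = 23232 + 278 = 23510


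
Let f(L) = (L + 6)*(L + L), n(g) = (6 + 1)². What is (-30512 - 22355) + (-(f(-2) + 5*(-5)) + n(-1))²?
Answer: -44767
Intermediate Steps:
n(g) = 49 (n(g) = 7² = 49)
f(L) = 2*L*(6 + L) (f(L) = (6 + L)*(2*L) = 2*L*(6 + L))
(-30512 - 22355) + (-(f(-2) + 5*(-5)) + n(-1))² = (-30512 - 22355) + (-(2*(-2)*(6 - 2) + 5*(-5)) + 49)² = -52867 + (-(2*(-2)*4 - 25) + 49)² = -52867 + (-(-16 - 25) + 49)² = -52867 + (-1*(-41) + 49)² = -52867 + (41 + 49)² = -52867 + 90² = -52867 + 8100 = -44767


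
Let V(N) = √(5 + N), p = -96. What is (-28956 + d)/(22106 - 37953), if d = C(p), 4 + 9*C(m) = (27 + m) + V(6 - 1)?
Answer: 260677/142623 - √10/142623 ≈ 1.8277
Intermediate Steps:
C(m) = 23/9 + m/9 + √10/9 (C(m) = -4/9 + ((27 + m) + √(5 + (6 - 1)))/9 = -4/9 + ((27 + m) + √(5 + 5))/9 = -4/9 + ((27 + m) + √10)/9 = -4/9 + (27 + m + √10)/9 = -4/9 + (3 + m/9 + √10/9) = 23/9 + m/9 + √10/9)
d = -73/9 + √10/9 (d = 23/9 + (⅑)*(-96) + √10/9 = 23/9 - 32/3 + √10/9 = -73/9 + √10/9 ≈ -7.7598)
(-28956 + d)/(22106 - 37953) = (-28956 + (-73/9 + √10/9))/(22106 - 37953) = (-260677/9 + √10/9)/(-15847) = (-260677/9 + √10/9)*(-1/15847) = 260677/142623 - √10/142623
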